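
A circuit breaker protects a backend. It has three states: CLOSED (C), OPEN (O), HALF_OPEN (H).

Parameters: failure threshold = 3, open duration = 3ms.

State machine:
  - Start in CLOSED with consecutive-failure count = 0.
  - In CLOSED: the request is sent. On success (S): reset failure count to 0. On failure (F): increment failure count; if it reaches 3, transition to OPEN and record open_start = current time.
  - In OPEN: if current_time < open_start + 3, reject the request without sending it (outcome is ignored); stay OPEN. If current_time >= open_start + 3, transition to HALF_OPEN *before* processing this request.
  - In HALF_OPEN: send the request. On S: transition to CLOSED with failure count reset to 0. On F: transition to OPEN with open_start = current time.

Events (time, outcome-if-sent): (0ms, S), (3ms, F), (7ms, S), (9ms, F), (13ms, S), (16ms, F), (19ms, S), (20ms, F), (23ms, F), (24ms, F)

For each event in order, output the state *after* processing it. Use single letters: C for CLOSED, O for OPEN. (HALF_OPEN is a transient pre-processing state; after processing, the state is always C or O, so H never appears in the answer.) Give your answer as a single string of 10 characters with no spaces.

Answer: CCCCCCCCCO

Derivation:
State after each event:
  event#1 t=0ms outcome=S: state=CLOSED
  event#2 t=3ms outcome=F: state=CLOSED
  event#3 t=7ms outcome=S: state=CLOSED
  event#4 t=9ms outcome=F: state=CLOSED
  event#5 t=13ms outcome=S: state=CLOSED
  event#6 t=16ms outcome=F: state=CLOSED
  event#7 t=19ms outcome=S: state=CLOSED
  event#8 t=20ms outcome=F: state=CLOSED
  event#9 t=23ms outcome=F: state=CLOSED
  event#10 t=24ms outcome=F: state=OPEN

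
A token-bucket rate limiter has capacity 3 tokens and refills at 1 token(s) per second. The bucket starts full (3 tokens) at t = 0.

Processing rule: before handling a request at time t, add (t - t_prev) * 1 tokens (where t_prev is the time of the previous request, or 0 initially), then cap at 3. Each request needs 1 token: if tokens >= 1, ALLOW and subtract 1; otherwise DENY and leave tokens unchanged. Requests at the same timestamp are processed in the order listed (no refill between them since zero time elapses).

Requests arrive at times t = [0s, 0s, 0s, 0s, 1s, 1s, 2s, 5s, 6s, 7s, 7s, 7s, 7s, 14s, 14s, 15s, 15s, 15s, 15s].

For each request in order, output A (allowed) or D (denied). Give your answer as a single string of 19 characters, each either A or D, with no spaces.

Simulating step by step:
  req#1 t=0s: ALLOW
  req#2 t=0s: ALLOW
  req#3 t=0s: ALLOW
  req#4 t=0s: DENY
  req#5 t=1s: ALLOW
  req#6 t=1s: DENY
  req#7 t=2s: ALLOW
  req#8 t=5s: ALLOW
  req#9 t=6s: ALLOW
  req#10 t=7s: ALLOW
  req#11 t=7s: ALLOW
  req#12 t=7s: ALLOW
  req#13 t=7s: DENY
  req#14 t=14s: ALLOW
  req#15 t=14s: ALLOW
  req#16 t=15s: ALLOW
  req#17 t=15s: ALLOW
  req#18 t=15s: DENY
  req#19 t=15s: DENY

Answer: AAADADAAAAAADAAAADD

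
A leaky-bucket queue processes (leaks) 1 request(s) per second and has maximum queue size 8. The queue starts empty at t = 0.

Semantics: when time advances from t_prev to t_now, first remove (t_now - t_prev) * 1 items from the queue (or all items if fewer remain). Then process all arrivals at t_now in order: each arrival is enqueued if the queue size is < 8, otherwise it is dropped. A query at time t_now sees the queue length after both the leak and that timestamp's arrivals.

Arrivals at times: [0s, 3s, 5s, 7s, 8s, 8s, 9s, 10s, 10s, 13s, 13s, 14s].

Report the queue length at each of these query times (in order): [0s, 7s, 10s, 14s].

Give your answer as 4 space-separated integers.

Answer: 1 1 3 2

Derivation:
Queue lengths at query times:
  query t=0s: backlog = 1
  query t=7s: backlog = 1
  query t=10s: backlog = 3
  query t=14s: backlog = 2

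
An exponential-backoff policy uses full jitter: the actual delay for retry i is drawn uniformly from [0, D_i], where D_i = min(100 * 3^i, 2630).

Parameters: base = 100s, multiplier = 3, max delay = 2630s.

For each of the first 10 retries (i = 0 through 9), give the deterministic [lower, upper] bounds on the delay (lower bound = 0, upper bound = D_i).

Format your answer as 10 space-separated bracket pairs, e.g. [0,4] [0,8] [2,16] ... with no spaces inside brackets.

Computing bounds per retry:
  i=0: D_i=min(100*3^0,2630)=100, bounds=[0,100]
  i=1: D_i=min(100*3^1,2630)=300, bounds=[0,300]
  i=2: D_i=min(100*3^2,2630)=900, bounds=[0,900]
  i=3: D_i=min(100*3^3,2630)=2630, bounds=[0,2630]
  i=4: D_i=min(100*3^4,2630)=2630, bounds=[0,2630]
  i=5: D_i=min(100*3^5,2630)=2630, bounds=[0,2630]
  i=6: D_i=min(100*3^6,2630)=2630, bounds=[0,2630]
  i=7: D_i=min(100*3^7,2630)=2630, bounds=[0,2630]
  i=8: D_i=min(100*3^8,2630)=2630, bounds=[0,2630]
  i=9: D_i=min(100*3^9,2630)=2630, bounds=[0,2630]

Answer: [0,100] [0,300] [0,900] [0,2630] [0,2630] [0,2630] [0,2630] [0,2630] [0,2630] [0,2630]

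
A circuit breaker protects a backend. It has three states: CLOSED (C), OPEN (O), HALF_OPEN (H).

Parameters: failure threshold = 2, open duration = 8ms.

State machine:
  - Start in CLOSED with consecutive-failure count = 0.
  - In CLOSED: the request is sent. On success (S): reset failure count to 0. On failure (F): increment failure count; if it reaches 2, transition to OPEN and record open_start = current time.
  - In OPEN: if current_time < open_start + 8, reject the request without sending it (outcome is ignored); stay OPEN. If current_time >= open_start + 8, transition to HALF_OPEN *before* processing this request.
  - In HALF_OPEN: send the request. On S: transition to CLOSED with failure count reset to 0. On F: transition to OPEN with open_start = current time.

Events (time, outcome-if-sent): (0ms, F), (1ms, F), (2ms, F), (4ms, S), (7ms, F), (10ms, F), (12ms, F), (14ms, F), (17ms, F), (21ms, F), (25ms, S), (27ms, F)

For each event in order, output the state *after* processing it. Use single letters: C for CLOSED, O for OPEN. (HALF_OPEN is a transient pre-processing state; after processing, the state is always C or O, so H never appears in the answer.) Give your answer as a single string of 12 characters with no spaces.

Answer: COOOOOOOOOOO

Derivation:
State after each event:
  event#1 t=0ms outcome=F: state=CLOSED
  event#2 t=1ms outcome=F: state=OPEN
  event#3 t=2ms outcome=F: state=OPEN
  event#4 t=4ms outcome=S: state=OPEN
  event#5 t=7ms outcome=F: state=OPEN
  event#6 t=10ms outcome=F: state=OPEN
  event#7 t=12ms outcome=F: state=OPEN
  event#8 t=14ms outcome=F: state=OPEN
  event#9 t=17ms outcome=F: state=OPEN
  event#10 t=21ms outcome=F: state=OPEN
  event#11 t=25ms outcome=S: state=OPEN
  event#12 t=27ms outcome=F: state=OPEN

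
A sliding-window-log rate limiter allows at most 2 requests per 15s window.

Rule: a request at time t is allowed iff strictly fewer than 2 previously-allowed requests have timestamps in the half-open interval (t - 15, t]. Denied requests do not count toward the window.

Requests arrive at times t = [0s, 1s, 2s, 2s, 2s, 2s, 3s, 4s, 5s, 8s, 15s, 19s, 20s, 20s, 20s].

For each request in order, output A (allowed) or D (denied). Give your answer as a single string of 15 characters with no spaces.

Answer: AADDDDDDDDAADDD

Derivation:
Tracking allowed requests in the window:
  req#1 t=0s: ALLOW
  req#2 t=1s: ALLOW
  req#3 t=2s: DENY
  req#4 t=2s: DENY
  req#5 t=2s: DENY
  req#6 t=2s: DENY
  req#7 t=3s: DENY
  req#8 t=4s: DENY
  req#9 t=5s: DENY
  req#10 t=8s: DENY
  req#11 t=15s: ALLOW
  req#12 t=19s: ALLOW
  req#13 t=20s: DENY
  req#14 t=20s: DENY
  req#15 t=20s: DENY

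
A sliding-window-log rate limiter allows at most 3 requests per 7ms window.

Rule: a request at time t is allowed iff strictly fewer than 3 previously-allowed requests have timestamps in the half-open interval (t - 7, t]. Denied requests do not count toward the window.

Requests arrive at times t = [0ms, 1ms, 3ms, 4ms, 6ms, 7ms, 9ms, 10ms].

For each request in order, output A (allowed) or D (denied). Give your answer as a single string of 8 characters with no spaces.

Answer: AAADDAAA

Derivation:
Tracking allowed requests in the window:
  req#1 t=0ms: ALLOW
  req#2 t=1ms: ALLOW
  req#3 t=3ms: ALLOW
  req#4 t=4ms: DENY
  req#5 t=6ms: DENY
  req#6 t=7ms: ALLOW
  req#7 t=9ms: ALLOW
  req#8 t=10ms: ALLOW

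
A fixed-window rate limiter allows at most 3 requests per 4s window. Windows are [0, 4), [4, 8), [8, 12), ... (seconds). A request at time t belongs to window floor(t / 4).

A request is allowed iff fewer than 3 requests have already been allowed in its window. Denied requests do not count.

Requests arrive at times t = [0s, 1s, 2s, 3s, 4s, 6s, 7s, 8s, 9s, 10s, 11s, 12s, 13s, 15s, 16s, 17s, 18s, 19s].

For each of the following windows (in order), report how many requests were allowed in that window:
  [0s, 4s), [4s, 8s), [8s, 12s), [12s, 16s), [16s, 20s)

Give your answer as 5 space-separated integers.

Processing requests:
  req#1 t=0s (window 0): ALLOW
  req#2 t=1s (window 0): ALLOW
  req#3 t=2s (window 0): ALLOW
  req#4 t=3s (window 0): DENY
  req#5 t=4s (window 1): ALLOW
  req#6 t=6s (window 1): ALLOW
  req#7 t=7s (window 1): ALLOW
  req#8 t=8s (window 2): ALLOW
  req#9 t=9s (window 2): ALLOW
  req#10 t=10s (window 2): ALLOW
  req#11 t=11s (window 2): DENY
  req#12 t=12s (window 3): ALLOW
  req#13 t=13s (window 3): ALLOW
  req#14 t=15s (window 3): ALLOW
  req#15 t=16s (window 4): ALLOW
  req#16 t=17s (window 4): ALLOW
  req#17 t=18s (window 4): ALLOW
  req#18 t=19s (window 4): DENY

Allowed counts by window: 3 3 3 3 3

Answer: 3 3 3 3 3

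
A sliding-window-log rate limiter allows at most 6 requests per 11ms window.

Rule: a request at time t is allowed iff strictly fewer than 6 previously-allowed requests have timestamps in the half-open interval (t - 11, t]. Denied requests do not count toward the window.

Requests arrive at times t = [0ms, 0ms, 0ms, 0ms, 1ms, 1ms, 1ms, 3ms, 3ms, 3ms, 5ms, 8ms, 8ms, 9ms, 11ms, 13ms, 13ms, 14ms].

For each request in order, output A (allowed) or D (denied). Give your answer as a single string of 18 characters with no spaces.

Answer: AAAAAADDDDDDDDAAAA

Derivation:
Tracking allowed requests in the window:
  req#1 t=0ms: ALLOW
  req#2 t=0ms: ALLOW
  req#3 t=0ms: ALLOW
  req#4 t=0ms: ALLOW
  req#5 t=1ms: ALLOW
  req#6 t=1ms: ALLOW
  req#7 t=1ms: DENY
  req#8 t=3ms: DENY
  req#9 t=3ms: DENY
  req#10 t=3ms: DENY
  req#11 t=5ms: DENY
  req#12 t=8ms: DENY
  req#13 t=8ms: DENY
  req#14 t=9ms: DENY
  req#15 t=11ms: ALLOW
  req#16 t=13ms: ALLOW
  req#17 t=13ms: ALLOW
  req#18 t=14ms: ALLOW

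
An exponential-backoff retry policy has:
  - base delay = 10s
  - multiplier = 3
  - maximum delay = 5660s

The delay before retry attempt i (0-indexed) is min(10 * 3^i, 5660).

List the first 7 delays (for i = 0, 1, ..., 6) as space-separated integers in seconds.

Computing each delay:
  i=0: min(10*3^0, 5660) = 10
  i=1: min(10*3^1, 5660) = 30
  i=2: min(10*3^2, 5660) = 90
  i=3: min(10*3^3, 5660) = 270
  i=4: min(10*3^4, 5660) = 810
  i=5: min(10*3^5, 5660) = 2430
  i=6: min(10*3^6, 5660) = 5660

Answer: 10 30 90 270 810 2430 5660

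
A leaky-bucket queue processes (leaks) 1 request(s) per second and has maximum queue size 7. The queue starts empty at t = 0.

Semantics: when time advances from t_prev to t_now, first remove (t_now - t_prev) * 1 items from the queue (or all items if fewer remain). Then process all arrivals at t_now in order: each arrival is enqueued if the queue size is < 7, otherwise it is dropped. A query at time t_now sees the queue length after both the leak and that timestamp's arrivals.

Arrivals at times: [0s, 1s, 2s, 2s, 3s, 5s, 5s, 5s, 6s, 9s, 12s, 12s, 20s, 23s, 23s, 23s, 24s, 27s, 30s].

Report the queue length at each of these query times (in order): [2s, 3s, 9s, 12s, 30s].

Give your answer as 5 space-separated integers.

Queue lengths at query times:
  query t=2s: backlog = 2
  query t=3s: backlog = 2
  query t=9s: backlog = 1
  query t=12s: backlog = 2
  query t=30s: backlog = 1

Answer: 2 2 1 2 1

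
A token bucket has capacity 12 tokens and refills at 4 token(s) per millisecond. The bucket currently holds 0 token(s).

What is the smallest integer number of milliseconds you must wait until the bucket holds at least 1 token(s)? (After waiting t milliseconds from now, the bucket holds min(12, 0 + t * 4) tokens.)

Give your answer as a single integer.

Need 0 + t * 4 >= 1, so t >= 1/4.
Smallest integer t = ceil(1/4) = 1.

Answer: 1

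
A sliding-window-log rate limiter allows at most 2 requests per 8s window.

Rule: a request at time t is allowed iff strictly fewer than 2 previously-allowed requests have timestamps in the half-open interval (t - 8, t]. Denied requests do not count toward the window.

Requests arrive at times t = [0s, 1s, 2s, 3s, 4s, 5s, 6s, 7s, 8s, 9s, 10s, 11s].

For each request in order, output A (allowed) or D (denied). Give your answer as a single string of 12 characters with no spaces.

Answer: AADDDDDDAADD

Derivation:
Tracking allowed requests in the window:
  req#1 t=0s: ALLOW
  req#2 t=1s: ALLOW
  req#3 t=2s: DENY
  req#4 t=3s: DENY
  req#5 t=4s: DENY
  req#6 t=5s: DENY
  req#7 t=6s: DENY
  req#8 t=7s: DENY
  req#9 t=8s: ALLOW
  req#10 t=9s: ALLOW
  req#11 t=10s: DENY
  req#12 t=11s: DENY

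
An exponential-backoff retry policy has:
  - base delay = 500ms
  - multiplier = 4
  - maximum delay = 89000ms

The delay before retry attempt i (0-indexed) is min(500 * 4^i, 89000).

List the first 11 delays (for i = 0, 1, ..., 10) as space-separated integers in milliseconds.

Answer: 500 2000 8000 32000 89000 89000 89000 89000 89000 89000 89000

Derivation:
Computing each delay:
  i=0: min(500*4^0, 89000) = 500
  i=1: min(500*4^1, 89000) = 2000
  i=2: min(500*4^2, 89000) = 8000
  i=3: min(500*4^3, 89000) = 32000
  i=4: min(500*4^4, 89000) = 89000
  i=5: min(500*4^5, 89000) = 89000
  i=6: min(500*4^6, 89000) = 89000
  i=7: min(500*4^7, 89000) = 89000
  i=8: min(500*4^8, 89000) = 89000
  i=9: min(500*4^9, 89000) = 89000
  i=10: min(500*4^10, 89000) = 89000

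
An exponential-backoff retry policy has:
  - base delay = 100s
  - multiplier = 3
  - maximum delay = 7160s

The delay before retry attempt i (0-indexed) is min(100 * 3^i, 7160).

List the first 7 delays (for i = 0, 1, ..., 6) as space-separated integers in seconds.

Computing each delay:
  i=0: min(100*3^0, 7160) = 100
  i=1: min(100*3^1, 7160) = 300
  i=2: min(100*3^2, 7160) = 900
  i=3: min(100*3^3, 7160) = 2700
  i=4: min(100*3^4, 7160) = 7160
  i=5: min(100*3^5, 7160) = 7160
  i=6: min(100*3^6, 7160) = 7160

Answer: 100 300 900 2700 7160 7160 7160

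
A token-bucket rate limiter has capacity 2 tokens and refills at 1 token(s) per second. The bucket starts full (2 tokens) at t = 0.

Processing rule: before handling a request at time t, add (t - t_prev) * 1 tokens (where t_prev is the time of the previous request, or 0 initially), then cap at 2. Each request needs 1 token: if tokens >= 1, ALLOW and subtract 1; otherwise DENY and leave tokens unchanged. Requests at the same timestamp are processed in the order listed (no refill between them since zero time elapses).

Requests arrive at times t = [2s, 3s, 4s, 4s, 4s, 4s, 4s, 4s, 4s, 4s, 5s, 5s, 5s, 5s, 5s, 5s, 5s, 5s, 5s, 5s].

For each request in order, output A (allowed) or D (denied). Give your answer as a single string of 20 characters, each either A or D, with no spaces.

Answer: AAAADDDDDDADDDDDDDDD

Derivation:
Simulating step by step:
  req#1 t=2s: ALLOW
  req#2 t=3s: ALLOW
  req#3 t=4s: ALLOW
  req#4 t=4s: ALLOW
  req#5 t=4s: DENY
  req#6 t=4s: DENY
  req#7 t=4s: DENY
  req#8 t=4s: DENY
  req#9 t=4s: DENY
  req#10 t=4s: DENY
  req#11 t=5s: ALLOW
  req#12 t=5s: DENY
  req#13 t=5s: DENY
  req#14 t=5s: DENY
  req#15 t=5s: DENY
  req#16 t=5s: DENY
  req#17 t=5s: DENY
  req#18 t=5s: DENY
  req#19 t=5s: DENY
  req#20 t=5s: DENY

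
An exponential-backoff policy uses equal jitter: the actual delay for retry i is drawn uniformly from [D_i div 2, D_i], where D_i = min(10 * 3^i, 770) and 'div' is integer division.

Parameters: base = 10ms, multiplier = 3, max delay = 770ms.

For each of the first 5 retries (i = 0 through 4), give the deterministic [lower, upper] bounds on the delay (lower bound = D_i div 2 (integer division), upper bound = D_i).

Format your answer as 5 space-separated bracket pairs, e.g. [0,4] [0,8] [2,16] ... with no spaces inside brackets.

Computing bounds per retry:
  i=0: D_i=min(10*3^0,770)=10, bounds=[5,10]
  i=1: D_i=min(10*3^1,770)=30, bounds=[15,30]
  i=2: D_i=min(10*3^2,770)=90, bounds=[45,90]
  i=3: D_i=min(10*3^3,770)=270, bounds=[135,270]
  i=4: D_i=min(10*3^4,770)=770, bounds=[385,770]

Answer: [5,10] [15,30] [45,90] [135,270] [385,770]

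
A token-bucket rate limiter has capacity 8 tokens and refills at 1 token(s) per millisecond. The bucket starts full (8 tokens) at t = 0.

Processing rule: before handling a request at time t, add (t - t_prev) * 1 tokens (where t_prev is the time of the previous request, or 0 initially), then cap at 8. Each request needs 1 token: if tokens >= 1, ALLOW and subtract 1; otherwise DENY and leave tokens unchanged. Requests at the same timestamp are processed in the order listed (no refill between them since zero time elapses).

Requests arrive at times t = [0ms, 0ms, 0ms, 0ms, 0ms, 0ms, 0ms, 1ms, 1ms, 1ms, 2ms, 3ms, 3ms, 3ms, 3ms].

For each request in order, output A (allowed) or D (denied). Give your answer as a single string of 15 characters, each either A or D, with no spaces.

Answer: AAAAAAAAADAADDD

Derivation:
Simulating step by step:
  req#1 t=0ms: ALLOW
  req#2 t=0ms: ALLOW
  req#3 t=0ms: ALLOW
  req#4 t=0ms: ALLOW
  req#5 t=0ms: ALLOW
  req#6 t=0ms: ALLOW
  req#7 t=0ms: ALLOW
  req#8 t=1ms: ALLOW
  req#9 t=1ms: ALLOW
  req#10 t=1ms: DENY
  req#11 t=2ms: ALLOW
  req#12 t=3ms: ALLOW
  req#13 t=3ms: DENY
  req#14 t=3ms: DENY
  req#15 t=3ms: DENY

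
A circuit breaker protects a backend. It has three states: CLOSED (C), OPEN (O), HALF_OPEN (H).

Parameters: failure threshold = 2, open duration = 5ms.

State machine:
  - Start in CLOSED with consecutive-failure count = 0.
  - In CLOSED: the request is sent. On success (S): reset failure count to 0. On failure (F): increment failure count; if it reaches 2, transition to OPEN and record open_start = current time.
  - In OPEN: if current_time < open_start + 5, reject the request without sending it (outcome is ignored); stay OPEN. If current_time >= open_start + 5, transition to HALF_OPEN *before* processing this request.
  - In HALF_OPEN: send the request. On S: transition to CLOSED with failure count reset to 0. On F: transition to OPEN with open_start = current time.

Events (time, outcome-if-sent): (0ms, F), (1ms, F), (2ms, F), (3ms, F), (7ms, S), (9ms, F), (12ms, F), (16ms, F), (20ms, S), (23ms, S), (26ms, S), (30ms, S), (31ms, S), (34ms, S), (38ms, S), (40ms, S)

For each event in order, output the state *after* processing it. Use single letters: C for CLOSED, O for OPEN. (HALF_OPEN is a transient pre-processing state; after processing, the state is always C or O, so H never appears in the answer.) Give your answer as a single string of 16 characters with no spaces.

Answer: COOOCCOOCCCCCCCC

Derivation:
State after each event:
  event#1 t=0ms outcome=F: state=CLOSED
  event#2 t=1ms outcome=F: state=OPEN
  event#3 t=2ms outcome=F: state=OPEN
  event#4 t=3ms outcome=F: state=OPEN
  event#5 t=7ms outcome=S: state=CLOSED
  event#6 t=9ms outcome=F: state=CLOSED
  event#7 t=12ms outcome=F: state=OPEN
  event#8 t=16ms outcome=F: state=OPEN
  event#9 t=20ms outcome=S: state=CLOSED
  event#10 t=23ms outcome=S: state=CLOSED
  event#11 t=26ms outcome=S: state=CLOSED
  event#12 t=30ms outcome=S: state=CLOSED
  event#13 t=31ms outcome=S: state=CLOSED
  event#14 t=34ms outcome=S: state=CLOSED
  event#15 t=38ms outcome=S: state=CLOSED
  event#16 t=40ms outcome=S: state=CLOSED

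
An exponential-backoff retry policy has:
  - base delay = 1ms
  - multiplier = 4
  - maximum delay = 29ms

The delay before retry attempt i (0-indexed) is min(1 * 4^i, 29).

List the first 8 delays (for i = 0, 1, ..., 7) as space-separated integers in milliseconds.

Computing each delay:
  i=0: min(1*4^0, 29) = 1
  i=1: min(1*4^1, 29) = 4
  i=2: min(1*4^2, 29) = 16
  i=3: min(1*4^3, 29) = 29
  i=4: min(1*4^4, 29) = 29
  i=5: min(1*4^5, 29) = 29
  i=6: min(1*4^6, 29) = 29
  i=7: min(1*4^7, 29) = 29

Answer: 1 4 16 29 29 29 29 29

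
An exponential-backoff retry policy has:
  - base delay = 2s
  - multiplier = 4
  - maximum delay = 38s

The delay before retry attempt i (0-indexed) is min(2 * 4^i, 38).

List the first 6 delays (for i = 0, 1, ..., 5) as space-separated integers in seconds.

Answer: 2 8 32 38 38 38

Derivation:
Computing each delay:
  i=0: min(2*4^0, 38) = 2
  i=1: min(2*4^1, 38) = 8
  i=2: min(2*4^2, 38) = 32
  i=3: min(2*4^3, 38) = 38
  i=4: min(2*4^4, 38) = 38
  i=5: min(2*4^5, 38) = 38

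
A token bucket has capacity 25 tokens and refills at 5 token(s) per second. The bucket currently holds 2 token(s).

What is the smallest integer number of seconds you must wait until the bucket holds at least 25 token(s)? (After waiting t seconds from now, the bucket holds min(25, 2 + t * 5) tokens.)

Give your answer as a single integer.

Need 2 + t * 5 >= 25, so t >= 23/5.
Smallest integer t = ceil(23/5) = 5.

Answer: 5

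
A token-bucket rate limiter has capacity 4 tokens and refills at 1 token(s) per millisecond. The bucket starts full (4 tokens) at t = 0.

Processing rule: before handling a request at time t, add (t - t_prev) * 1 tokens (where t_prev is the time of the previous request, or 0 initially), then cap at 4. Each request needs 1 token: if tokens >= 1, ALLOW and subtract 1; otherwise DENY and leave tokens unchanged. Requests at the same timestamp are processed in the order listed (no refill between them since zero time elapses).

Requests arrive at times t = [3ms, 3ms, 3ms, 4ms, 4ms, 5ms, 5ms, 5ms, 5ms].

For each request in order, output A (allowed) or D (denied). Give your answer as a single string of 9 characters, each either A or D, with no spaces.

Answer: AAAAAADDD

Derivation:
Simulating step by step:
  req#1 t=3ms: ALLOW
  req#2 t=3ms: ALLOW
  req#3 t=3ms: ALLOW
  req#4 t=4ms: ALLOW
  req#5 t=4ms: ALLOW
  req#6 t=5ms: ALLOW
  req#7 t=5ms: DENY
  req#8 t=5ms: DENY
  req#9 t=5ms: DENY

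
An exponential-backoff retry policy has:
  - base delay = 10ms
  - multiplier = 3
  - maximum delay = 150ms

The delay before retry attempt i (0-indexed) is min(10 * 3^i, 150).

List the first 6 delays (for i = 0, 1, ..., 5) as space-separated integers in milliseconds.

Computing each delay:
  i=0: min(10*3^0, 150) = 10
  i=1: min(10*3^1, 150) = 30
  i=2: min(10*3^2, 150) = 90
  i=3: min(10*3^3, 150) = 150
  i=4: min(10*3^4, 150) = 150
  i=5: min(10*3^5, 150) = 150

Answer: 10 30 90 150 150 150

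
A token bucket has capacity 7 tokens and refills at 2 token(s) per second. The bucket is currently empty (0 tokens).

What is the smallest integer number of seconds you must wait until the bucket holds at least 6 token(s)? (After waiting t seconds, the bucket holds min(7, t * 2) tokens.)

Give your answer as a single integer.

Need t * 2 >= 6, so t >= 6/2.
Smallest integer t = ceil(6/2) = 3.

Answer: 3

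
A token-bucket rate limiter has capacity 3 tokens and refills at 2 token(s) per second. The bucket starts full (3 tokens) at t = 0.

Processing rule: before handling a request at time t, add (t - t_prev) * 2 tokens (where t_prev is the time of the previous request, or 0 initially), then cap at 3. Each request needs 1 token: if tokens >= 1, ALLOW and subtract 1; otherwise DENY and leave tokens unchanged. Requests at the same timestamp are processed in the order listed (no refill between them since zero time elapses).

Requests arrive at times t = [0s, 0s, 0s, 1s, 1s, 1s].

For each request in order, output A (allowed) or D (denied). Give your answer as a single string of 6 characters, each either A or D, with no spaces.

Answer: AAAAAD

Derivation:
Simulating step by step:
  req#1 t=0s: ALLOW
  req#2 t=0s: ALLOW
  req#3 t=0s: ALLOW
  req#4 t=1s: ALLOW
  req#5 t=1s: ALLOW
  req#6 t=1s: DENY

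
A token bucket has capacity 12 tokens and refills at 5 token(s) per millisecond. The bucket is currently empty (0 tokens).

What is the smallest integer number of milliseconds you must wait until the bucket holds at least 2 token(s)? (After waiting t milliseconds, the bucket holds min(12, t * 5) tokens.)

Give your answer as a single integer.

Need t * 5 >= 2, so t >= 2/5.
Smallest integer t = ceil(2/5) = 1.

Answer: 1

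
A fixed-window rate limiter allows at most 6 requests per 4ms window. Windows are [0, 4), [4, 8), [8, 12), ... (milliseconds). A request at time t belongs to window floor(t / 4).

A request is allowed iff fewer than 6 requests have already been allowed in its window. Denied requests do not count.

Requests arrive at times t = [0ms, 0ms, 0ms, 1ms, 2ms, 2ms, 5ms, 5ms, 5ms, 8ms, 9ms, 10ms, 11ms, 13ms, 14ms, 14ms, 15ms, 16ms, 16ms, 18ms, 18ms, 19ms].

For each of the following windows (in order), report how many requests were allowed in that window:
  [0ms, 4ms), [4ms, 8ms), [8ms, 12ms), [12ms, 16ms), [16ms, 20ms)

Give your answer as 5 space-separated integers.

Answer: 6 3 4 4 5

Derivation:
Processing requests:
  req#1 t=0ms (window 0): ALLOW
  req#2 t=0ms (window 0): ALLOW
  req#3 t=0ms (window 0): ALLOW
  req#4 t=1ms (window 0): ALLOW
  req#5 t=2ms (window 0): ALLOW
  req#6 t=2ms (window 0): ALLOW
  req#7 t=5ms (window 1): ALLOW
  req#8 t=5ms (window 1): ALLOW
  req#9 t=5ms (window 1): ALLOW
  req#10 t=8ms (window 2): ALLOW
  req#11 t=9ms (window 2): ALLOW
  req#12 t=10ms (window 2): ALLOW
  req#13 t=11ms (window 2): ALLOW
  req#14 t=13ms (window 3): ALLOW
  req#15 t=14ms (window 3): ALLOW
  req#16 t=14ms (window 3): ALLOW
  req#17 t=15ms (window 3): ALLOW
  req#18 t=16ms (window 4): ALLOW
  req#19 t=16ms (window 4): ALLOW
  req#20 t=18ms (window 4): ALLOW
  req#21 t=18ms (window 4): ALLOW
  req#22 t=19ms (window 4): ALLOW

Allowed counts by window: 6 3 4 4 5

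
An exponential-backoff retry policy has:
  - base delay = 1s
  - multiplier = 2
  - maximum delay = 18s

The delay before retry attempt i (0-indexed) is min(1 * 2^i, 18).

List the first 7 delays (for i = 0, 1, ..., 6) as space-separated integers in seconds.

Computing each delay:
  i=0: min(1*2^0, 18) = 1
  i=1: min(1*2^1, 18) = 2
  i=2: min(1*2^2, 18) = 4
  i=3: min(1*2^3, 18) = 8
  i=4: min(1*2^4, 18) = 16
  i=5: min(1*2^5, 18) = 18
  i=6: min(1*2^6, 18) = 18

Answer: 1 2 4 8 16 18 18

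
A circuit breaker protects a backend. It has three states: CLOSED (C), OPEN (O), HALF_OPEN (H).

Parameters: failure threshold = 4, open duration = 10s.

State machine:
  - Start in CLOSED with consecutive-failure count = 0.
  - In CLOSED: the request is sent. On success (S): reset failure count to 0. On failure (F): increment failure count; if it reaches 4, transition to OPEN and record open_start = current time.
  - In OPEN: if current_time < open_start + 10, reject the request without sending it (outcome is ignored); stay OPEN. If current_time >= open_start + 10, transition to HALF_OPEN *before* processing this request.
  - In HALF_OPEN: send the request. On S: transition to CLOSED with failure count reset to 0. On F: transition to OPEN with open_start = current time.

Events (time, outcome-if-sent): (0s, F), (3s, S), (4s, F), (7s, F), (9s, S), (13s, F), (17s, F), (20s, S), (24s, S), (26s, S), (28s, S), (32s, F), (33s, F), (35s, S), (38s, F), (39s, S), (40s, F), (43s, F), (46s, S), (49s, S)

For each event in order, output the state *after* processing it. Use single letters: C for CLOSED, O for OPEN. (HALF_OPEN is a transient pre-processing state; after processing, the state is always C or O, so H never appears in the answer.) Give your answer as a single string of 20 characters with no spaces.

State after each event:
  event#1 t=0s outcome=F: state=CLOSED
  event#2 t=3s outcome=S: state=CLOSED
  event#3 t=4s outcome=F: state=CLOSED
  event#4 t=7s outcome=F: state=CLOSED
  event#5 t=9s outcome=S: state=CLOSED
  event#6 t=13s outcome=F: state=CLOSED
  event#7 t=17s outcome=F: state=CLOSED
  event#8 t=20s outcome=S: state=CLOSED
  event#9 t=24s outcome=S: state=CLOSED
  event#10 t=26s outcome=S: state=CLOSED
  event#11 t=28s outcome=S: state=CLOSED
  event#12 t=32s outcome=F: state=CLOSED
  event#13 t=33s outcome=F: state=CLOSED
  event#14 t=35s outcome=S: state=CLOSED
  event#15 t=38s outcome=F: state=CLOSED
  event#16 t=39s outcome=S: state=CLOSED
  event#17 t=40s outcome=F: state=CLOSED
  event#18 t=43s outcome=F: state=CLOSED
  event#19 t=46s outcome=S: state=CLOSED
  event#20 t=49s outcome=S: state=CLOSED

Answer: CCCCCCCCCCCCCCCCCCCC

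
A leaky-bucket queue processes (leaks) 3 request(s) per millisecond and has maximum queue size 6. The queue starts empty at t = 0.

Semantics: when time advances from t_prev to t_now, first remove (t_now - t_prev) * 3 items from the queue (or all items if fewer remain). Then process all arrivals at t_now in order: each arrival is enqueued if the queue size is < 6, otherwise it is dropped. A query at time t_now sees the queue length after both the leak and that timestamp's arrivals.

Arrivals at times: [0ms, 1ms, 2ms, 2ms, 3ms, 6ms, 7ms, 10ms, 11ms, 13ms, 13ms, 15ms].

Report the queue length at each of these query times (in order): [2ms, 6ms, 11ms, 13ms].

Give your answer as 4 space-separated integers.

Queue lengths at query times:
  query t=2ms: backlog = 2
  query t=6ms: backlog = 1
  query t=11ms: backlog = 1
  query t=13ms: backlog = 2

Answer: 2 1 1 2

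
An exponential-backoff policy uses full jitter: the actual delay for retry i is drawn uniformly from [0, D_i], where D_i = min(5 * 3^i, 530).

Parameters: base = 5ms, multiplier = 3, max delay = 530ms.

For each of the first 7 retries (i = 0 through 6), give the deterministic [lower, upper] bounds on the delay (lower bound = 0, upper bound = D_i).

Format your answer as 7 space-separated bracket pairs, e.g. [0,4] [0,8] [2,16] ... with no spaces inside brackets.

Computing bounds per retry:
  i=0: D_i=min(5*3^0,530)=5, bounds=[0,5]
  i=1: D_i=min(5*3^1,530)=15, bounds=[0,15]
  i=2: D_i=min(5*3^2,530)=45, bounds=[0,45]
  i=3: D_i=min(5*3^3,530)=135, bounds=[0,135]
  i=4: D_i=min(5*3^4,530)=405, bounds=[0,405]
  i=5: D_i=min(5*3^5,530)=530, bounds=[0,530]
  i=6: D_i=min(5*3^6,530)=530, bounds=[0,530]

Answer: [0,5] [0,15] [0,45] [0,135] [0,405] [0,530] [0,530]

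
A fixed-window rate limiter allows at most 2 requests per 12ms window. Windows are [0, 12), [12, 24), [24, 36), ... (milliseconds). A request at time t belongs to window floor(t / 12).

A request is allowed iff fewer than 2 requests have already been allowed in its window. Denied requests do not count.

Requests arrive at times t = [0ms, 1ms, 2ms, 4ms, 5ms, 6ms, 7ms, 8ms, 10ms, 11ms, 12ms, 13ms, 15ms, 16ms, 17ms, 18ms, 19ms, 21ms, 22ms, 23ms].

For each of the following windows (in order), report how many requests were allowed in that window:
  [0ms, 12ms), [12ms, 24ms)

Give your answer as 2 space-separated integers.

Answer: 2 2

Derivation:
Processing requests:
  req#1 t=0ms (window 0): ALLOW
  req#2 t=1ms (window 0): ALLOW
  req#3 t=2ms (window 0): DENY
  req#4 t=4ms (window 0): DENY
  req#5 t=5ms (window 0): DENY
  req#6 t=6ms (window 0): DENY
  req#7 t=7ms (window 0): DENY
  req#8 t=8ms (window 0): DENY
  req#9 t=10ms (window 0): DENY
  req#10 t=11ms (window 0): DENY
  req#11 t=12ms (window 1): ALLOW
  req#12 t=13ms (window 1): ALLOW
  req#13 t=15ms (window 1): DENY
  req#14 t=16ms (window 1): DENY
  req#15 t=17ms (window 1): DENY
  req#16 t=18ms (window 1): DENY
  req#17 t=19ms (window 1): DENY
  req#18 t=21ms (window 1): DENY
  req#19 t=22ms (window 1): DENY
  req#20 t=23ms (window 1): DENY

Allowed counts by window: 2 2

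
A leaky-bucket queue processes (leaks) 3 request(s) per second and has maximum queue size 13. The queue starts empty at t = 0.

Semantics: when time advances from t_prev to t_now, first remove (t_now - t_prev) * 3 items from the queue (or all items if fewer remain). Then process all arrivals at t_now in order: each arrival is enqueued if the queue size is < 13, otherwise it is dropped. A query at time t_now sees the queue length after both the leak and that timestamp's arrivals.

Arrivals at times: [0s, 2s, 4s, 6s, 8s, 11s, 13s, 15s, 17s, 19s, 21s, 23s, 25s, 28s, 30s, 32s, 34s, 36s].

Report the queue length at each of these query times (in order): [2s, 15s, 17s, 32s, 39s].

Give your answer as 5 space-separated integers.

Queue lengths at query times:
  query t=2s: backlog = 1
  query t=15s: backlog = 1
  query t=17s: backlog = 1
  query t=32s: backlog = 1
  query t=39s: backlog = 0

Answer: 1 1 1 1 0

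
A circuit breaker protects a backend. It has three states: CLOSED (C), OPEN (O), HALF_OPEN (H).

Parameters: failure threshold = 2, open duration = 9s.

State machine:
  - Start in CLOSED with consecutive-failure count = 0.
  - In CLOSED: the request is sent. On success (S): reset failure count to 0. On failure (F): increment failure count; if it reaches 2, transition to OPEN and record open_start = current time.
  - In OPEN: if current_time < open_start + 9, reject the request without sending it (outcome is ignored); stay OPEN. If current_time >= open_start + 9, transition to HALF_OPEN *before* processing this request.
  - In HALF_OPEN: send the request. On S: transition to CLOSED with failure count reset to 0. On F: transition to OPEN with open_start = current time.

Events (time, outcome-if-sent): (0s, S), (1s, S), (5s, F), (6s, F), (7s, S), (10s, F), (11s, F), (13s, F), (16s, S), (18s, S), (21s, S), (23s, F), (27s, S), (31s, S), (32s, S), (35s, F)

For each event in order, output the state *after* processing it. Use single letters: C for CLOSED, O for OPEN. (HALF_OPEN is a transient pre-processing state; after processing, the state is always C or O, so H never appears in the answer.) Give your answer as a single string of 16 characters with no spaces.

State after each event:
  event#1 t=0s outcome=S: state=CLOSED
  event#2 t=1s outcome=S: state=CLOSED
  event#3 t=5s outcome=F: state=CLOSED
  event#4 t=6s outcome=F: state=OPEN
  event#5 t=7s outcome=S: state=OPEN
  event#6 t=10s outcome=F: state=OPEN
  event#7 t=11s outcome=F: state=OPEN
  event#8 t=13s outcome=F: state=OPEN
  event#9 t=16s outcome=S: state=CLOSED
  event#10 t=18s outcome=S: state=CLOSED
  event#11 t=21s outcome=S: state=CLOSED
  event#12 t=23s outcome=F: state=CLOSED
  event#13 t=27s outcome=S: state=CLOSED
  event#14 t=31s outcome=S: state=CLOSED
  event#15 t=32s outcome=S: state=CLOSED
  event#16 t=35s outcome=F: state=CLOSED

Answer: CCCOOOOOCCCCCCCC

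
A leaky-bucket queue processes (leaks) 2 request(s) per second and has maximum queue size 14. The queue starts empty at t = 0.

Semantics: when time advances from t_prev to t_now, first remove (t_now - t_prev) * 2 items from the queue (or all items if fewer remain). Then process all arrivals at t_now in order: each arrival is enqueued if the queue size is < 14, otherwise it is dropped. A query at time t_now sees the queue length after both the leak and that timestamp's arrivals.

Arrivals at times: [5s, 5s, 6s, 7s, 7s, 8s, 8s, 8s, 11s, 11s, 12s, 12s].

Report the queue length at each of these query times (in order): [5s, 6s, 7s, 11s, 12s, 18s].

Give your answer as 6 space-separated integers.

Answer: 2 1 2 2 2 0

Derivation:
Queue lengths at query times:
  query t=5s: backlog = 2
  query t=6s: backlog = 1
  query t=7s: backlog = 2
  query t=11s: backlog = 2
  query t=12s: backlog = 2
  query t=18s: backlog = 0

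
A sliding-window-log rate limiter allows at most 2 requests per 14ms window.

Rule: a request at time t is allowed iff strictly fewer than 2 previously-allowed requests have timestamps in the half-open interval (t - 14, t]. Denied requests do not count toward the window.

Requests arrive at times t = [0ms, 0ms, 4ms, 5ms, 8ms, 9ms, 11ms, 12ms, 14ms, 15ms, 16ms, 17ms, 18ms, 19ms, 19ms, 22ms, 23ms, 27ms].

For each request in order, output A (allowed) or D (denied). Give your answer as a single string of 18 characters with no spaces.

Answer: AADDDDDDAADDDDDDDD

Derivation:
Tracking allowed requests in the window:
  req#1 t=0ms: ALLOW
  req#2 t=0ms: ALLOW
  req#3 t=4ms: DENY
  req#4 t=5ms: DENY
  req#5 t=8ms: DENY
  req#6 t=9ms: DENY
  req#7 t=11ms: DENY
  req#8 t=12ms: DENY
  req#9 t=14ms: ALLOW
  req#10 t=15ms: ALLOW
  req#11 t=16ms: DENY
  req#12 t=17ms: DENY
  req#13 t=18ms: DENY
  req#14 t=19ms: DENY
  req#15 t=19ms: DENY
  req#16 t=22ms: DENY
  req#17 t=23ms: DENY
  req#18 t=27ms: DENY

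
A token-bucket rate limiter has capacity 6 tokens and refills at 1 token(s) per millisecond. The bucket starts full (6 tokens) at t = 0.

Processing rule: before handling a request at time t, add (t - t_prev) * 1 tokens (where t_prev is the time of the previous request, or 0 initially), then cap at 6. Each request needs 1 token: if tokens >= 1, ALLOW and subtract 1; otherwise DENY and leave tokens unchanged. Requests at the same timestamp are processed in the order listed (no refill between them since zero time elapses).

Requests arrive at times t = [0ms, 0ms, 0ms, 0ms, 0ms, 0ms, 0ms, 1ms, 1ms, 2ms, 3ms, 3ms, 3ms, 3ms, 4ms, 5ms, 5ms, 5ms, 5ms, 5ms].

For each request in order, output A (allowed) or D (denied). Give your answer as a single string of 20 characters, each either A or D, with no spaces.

Simulating step by step:
  req#1 t=0ms: ALLOW
  req#2 t=0ms: ALLOW
  req#3 t=0ms: ALLOW
  req#4 t=0ms: ALLOW
  req#5 t=0ms: ALLOW
  req#6 t=0ms: ALLOW
  req#7 t=0ms: DENY
  req#8 t=1ms: ALLOW
  req#9 t=1ms: DENY
  req#10 t=2ms: ALLOW
  req#11 t=3ms: ALLOW
  req#12 t=3ms: DENY
  req#13 t=3ms: DENY
  req#14 t=3ms: DENY
  req#15 t=4ms: ALLOW
  req#16 t=5ms: ALLOW
  req#17 t=5ms: DENY
  req#18 t=5ms: DENY
  req#19 t=5ms: DENY
  req#20 t=5ms: DENY

Answer: AAAAAADADAADDDAADDDD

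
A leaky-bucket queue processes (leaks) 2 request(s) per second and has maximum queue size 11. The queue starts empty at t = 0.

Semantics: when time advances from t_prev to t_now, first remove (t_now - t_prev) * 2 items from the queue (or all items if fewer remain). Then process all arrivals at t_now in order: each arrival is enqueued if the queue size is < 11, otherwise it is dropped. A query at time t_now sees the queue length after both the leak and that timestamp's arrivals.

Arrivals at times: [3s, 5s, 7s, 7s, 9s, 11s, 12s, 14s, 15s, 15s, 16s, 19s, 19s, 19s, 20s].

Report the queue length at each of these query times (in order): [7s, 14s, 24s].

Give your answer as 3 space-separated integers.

Answer: 2 1 0

Derivation:
Queue lengths at query times:
  query t=7s: backlog = 2
  query t=14s: backlog = 1
  query t=24s: backlog = 0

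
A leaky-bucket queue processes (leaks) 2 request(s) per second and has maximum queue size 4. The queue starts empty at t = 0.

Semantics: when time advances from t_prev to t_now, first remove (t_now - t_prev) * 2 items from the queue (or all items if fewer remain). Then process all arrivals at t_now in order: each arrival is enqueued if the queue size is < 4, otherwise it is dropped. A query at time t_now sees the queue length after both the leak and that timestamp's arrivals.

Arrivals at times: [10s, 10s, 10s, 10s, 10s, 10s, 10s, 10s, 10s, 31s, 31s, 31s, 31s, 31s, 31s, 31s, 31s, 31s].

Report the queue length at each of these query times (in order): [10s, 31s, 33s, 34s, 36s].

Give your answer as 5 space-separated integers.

Queue lengths at query times:
  query t=10s: backlog = 4
  query t=31s: backlog = 4
  query t=33s: backlog = 0
  query t=34s: backlog = 0
  query t=36s: backlog = 0

Answer: 4 4 0 0 0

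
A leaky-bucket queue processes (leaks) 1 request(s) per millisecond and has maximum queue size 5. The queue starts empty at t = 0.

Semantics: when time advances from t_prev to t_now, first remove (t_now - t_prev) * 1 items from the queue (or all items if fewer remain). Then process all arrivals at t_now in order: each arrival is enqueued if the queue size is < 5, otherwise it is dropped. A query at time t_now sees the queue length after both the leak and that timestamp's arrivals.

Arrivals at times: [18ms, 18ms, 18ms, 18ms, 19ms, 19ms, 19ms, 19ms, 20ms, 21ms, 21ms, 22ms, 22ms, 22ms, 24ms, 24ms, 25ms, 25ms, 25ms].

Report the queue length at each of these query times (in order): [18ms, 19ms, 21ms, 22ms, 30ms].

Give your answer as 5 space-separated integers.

Queue lengths at query times:
  query t=18ms: backlog = 4
  query t=19ms: backlog = 5
  query t=21ms: backlog = 5
  query t=22ms: backlog = 5
  query t=30ms: backlog = 0

Answer: 4 5 5 5 0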